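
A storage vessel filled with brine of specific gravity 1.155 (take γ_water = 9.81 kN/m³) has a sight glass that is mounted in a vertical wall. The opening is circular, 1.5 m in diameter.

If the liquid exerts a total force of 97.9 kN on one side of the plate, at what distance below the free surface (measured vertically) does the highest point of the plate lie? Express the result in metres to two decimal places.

γ = 1.155 × 9.81 = 11.33055 kN/m³.
A = π(0.75)² = 1.76715 m².
From F = γ·h_c·A, the centroid depth is h_c = 97.9/(11.33055 × 1.76715) = 4.88943 m.
The centroid is at the centre, 0.75 m below the top of the plate, so the highest point sits at h_top = 4.88943 − 0.75 = 4.13943 m below the surface.

d_top ≈ 4.14 m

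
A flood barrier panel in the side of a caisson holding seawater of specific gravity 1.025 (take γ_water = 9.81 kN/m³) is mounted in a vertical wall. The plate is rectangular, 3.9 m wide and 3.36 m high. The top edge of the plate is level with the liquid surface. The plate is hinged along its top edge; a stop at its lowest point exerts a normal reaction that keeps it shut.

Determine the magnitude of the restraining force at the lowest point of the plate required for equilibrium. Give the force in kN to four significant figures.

γ = 1.025 × 9.81 = 10.05525 kN/m³.
The centroid lies 3.36/2 = 1.68 m below the top edge, so the centroid depth is h_c = 1.68 m.
A = 3.9 × 3.36 = 13.104 m².
Resultant F = γ·h_c·A = 10.05525 × 1.68 × 13.104 = 221.364 kN.
I_c = b·h³/12 = 3.9 × 3.36³/12 = 12.3282 m⁴.
Centre of pressure: y_p = y_c + I_c/(y_c·A) = 1.68 + 12.3282/(1.68 × 13.104) = 1.68 + 0.559998 = 2.24 m along the plane.
The resultant acts 1.68 + 0.559998 = 2.24 m (along the plate) below the hinge at the top edge, so the moment about the hinge is M = F × 2.24 = 221.364 × 2.24 = 495.855 kN·m.
A normal force at the bottom, 3.36 m from the hinge, must supply this moment: P = 495.855/3.36 = 147.576 kN.

P ≈ 147.6 kN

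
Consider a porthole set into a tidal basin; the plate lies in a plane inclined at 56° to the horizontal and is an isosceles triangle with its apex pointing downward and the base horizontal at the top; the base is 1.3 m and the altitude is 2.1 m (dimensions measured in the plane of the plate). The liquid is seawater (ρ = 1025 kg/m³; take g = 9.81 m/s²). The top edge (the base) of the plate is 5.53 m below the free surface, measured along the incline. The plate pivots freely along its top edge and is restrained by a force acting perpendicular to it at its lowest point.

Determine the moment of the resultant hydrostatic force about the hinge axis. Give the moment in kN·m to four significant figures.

M ≈ 52.41 kN·m

γ = ρg = 1025 × 9.81 / 1000 = 10.05525 kN/m³.
Let θ = 56° be the plate's angle to the horizontal; measure y along the incline from where the plane meets the free surface. Vertical depth h = y·sinθ with sinθ = 0.829038.
With the apex down, the centroid sits h/3 = 2.1/3 = 0.7 m below the base (the top edge), so y_c = 5.53 + 0.7 = 6.23 m and h_c = 6.23 × 0.829038 = 5.16491 m.
A = ½ × 1.3 × 2.1 = 1.365 m².
Resultant F = γ·h_c·A = 10.05525 × 5.16491 × 1.365 = 70.8905 kN.
I_c = b·h³/36 = 1.3 × 2.1³/36 = 0.334425 m⁴.
Centre of pressure: y_p = y_c + I_c/(y_c·A) = 6.23 + 0.334425/(6.23 × 1.365) = 6.23 + 0.0393258 = 6.26933 m along the plane.
The resultant acts 0.7 + 0.0393258 = 0.739326 m (along the plate) below the hinge at the top edge, so the moment about the hinge is M = F × 0.739326 = 70.8905 × 0.739326 = 52.4112 kN·m.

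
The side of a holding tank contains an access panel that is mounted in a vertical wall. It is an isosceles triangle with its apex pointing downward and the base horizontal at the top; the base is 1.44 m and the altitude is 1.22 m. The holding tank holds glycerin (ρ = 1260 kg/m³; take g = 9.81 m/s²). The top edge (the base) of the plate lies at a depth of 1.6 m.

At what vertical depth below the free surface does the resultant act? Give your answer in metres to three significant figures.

γ = ρg = 1260 × 9.81 / 1000 = 12.3606 kN/m³.
With the apex down, the centroid sits h/3 = 1.22/3 = 0.406667 m below the base (the top edge), so the centroid depth is h_c = 1.6 + 0.406667 = 2.00667 m.
A = ½ × 1.44 × 1.22 = 0.8784 m².
Resultant F = γ·h_c·A = 12.3606 × 2.00667 × 0.8784 = 21.7875 kN.
I_c = b·h³/36 = 1.44 × 1.22³/36 = 0.0726339 m⁴.
Centre of pressure: y_p = y_c + I_c/(y_c·A) = 2.00667 + 0.0726339/(2.00667 × 0.8784) = 2.00667 + 0.041207 = 2.04788 m along the plane.

h_p = 2.05 m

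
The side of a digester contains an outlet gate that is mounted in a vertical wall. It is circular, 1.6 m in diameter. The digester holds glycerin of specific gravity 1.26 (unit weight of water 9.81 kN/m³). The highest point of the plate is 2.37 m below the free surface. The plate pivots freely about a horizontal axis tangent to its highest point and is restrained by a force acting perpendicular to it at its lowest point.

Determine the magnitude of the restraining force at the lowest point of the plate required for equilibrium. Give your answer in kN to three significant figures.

γ = 1.26 × 9.81 = 12.3606 kN/m³.
The centroid is at the centre, 0.8 m below the top of the plate, so the centroid depth is h_c = 2.37 + 0.8 = 3.17 m.
A = π(0.8)² = 2.01062 m².
Resultant F = γ·h_c·A = 12.3606 × 3.17 × 2.01062 = 78.7823 kN.
I_c = πr⁴/4 = π × 0.8⁴/4 = 0.321699 m⁴.
Centre of pressure: y_p = y_c + I_c/(y_c·A) = 3.17 + 0.321699/(3.17 × 2.01062) = 3.17 + 0.0504732 = 3.22047 m along the plane.
The resultant acts 0.8 + 0.0504732 = 0.850473 m (along the plate) below the hinge at the top edge, so the moment about the hinge is M = F × 0.850473 = 78.7823 × 0.850473 = 67.0022 kN·m.
A normal force at the bottom, 1.6 m from the hinge, must supply this moment: P = 67.0022/1.6 = 41.8764 kN.

P ≈ 41.9 kN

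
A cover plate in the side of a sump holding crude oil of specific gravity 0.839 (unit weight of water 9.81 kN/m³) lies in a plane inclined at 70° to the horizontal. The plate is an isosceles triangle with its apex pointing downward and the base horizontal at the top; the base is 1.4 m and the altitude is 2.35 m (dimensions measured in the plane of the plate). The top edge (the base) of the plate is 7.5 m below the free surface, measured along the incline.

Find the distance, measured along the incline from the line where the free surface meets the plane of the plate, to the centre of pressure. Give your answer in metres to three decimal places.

γ = 0.839 × 9.81 = 8.23059 kN/m³.
Let θ = 70° be the plate's angle to the horizontal; measure y along the incline from where the plane meets the free surface. Vertical depth h = y·sinθ with sinθ = 0.939693.
With the apex down, the centroid sits h/3 = 2.35/3 = 0.783333 m below the base (the top edge), so y_c = 7.5 + 0.783333 = 8.28333 m and h_c = 8.28333 × 0.939693 = 7.78379 m.
A = ½ × 1.4 × 2.35 = 1.645 m².
Resultant F = γ·h_c·A = 8.23059 × 7.78379 × 1.645 = 105.387 kN.
I_c = b·h³/36 = 1.4 × 2.35³/36 = 0.504695 m⁴.
Centre of pressure: y_p = y_c + I_c/(y_c·A) = 8.28333 + 0.504695/(8.28333 × 1.645) = 8.28333 + 0.0370389 = 8.32037 m along the plane.

y_p = 8.320 m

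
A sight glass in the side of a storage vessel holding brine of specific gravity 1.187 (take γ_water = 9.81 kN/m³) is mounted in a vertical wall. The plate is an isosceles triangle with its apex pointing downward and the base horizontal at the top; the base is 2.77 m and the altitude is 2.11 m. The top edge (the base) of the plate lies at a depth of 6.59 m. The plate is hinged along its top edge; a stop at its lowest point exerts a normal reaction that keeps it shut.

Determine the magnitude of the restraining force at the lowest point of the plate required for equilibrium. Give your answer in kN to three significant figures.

γ = 1.187 × 9.81 = 11.64447 kN/m³.
With the apex down, the centroid sits h/3 = 2.11/3 = 0.703333 m below the base (the top edge), so the centroid depth is h_c = 6.59 + 0.703333 = 7.29333 m.
A = ½ × 2.77 × 2.11 = 2.92235 m².
Resultant F = γ·h_c·A = 11.64447 × 7.29333 × 2.92235 = 248.186 kN.
I_c = b·h³/36 = 2.77 × 2.11³/36 = 0.722811 m⁴.
Centre of pressure: y_p = y_c + I_c/(y_c·A) = 7.29333 + 0.722811/(7.29333 × 2.92235) = 7.29333 + 0.033913 = 7.32724 m along the plane.
The resultant acts 0.703333 + 0.033913 = 0.737246 m (along the plate) below the hinge at the top edge, so the moment about the hinge is M = F × 0.737246 = 248.186 × 0.737246 = 182.974 kN·m.
A normal force at the bottom, 2.11 m from the hinge, must supply this moment: P = 182.974/2.11 = 86.7175 kN.

P ≈ 86.7 kN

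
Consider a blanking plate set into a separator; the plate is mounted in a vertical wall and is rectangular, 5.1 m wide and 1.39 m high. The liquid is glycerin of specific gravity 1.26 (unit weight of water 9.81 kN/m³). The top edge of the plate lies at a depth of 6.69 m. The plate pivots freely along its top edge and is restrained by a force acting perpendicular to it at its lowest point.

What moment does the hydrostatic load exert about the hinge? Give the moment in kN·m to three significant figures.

M ≈ 464 kN·m

γ = 1.26 × 9.81 = 12.3606 kN/m³.
The centroid lies 1.39/2 = 0.695 m below the top edge, so the centroid depth is h_c = 6.69 + 0.695 = 7.385 m.
A = 5.1 × 1.39 = 7.089 m².
Resultant F = γ·h_c·A = 12.3606 × 7.385 × 7.089 = 647.105 kN.
I_c = b·h³/12 = 5.1 × 1.39³/12 = 1.14139 m⁴.
Centre of pressure: y_p = y_c + I_c/(y_c·A) = 7.385 + 1.14139/(7.385 × 7.089) = 7.385 + 0.0218021 = 7.4068 m along the plane.
The resultant acts 0.695 + 0.0218021 = 0.716802 m (along the plate) below the hinge at the top edge, so the moment about the hinge is M = F × 0.716802 = 647.105 × 0.716802 = 463.846 kN·m.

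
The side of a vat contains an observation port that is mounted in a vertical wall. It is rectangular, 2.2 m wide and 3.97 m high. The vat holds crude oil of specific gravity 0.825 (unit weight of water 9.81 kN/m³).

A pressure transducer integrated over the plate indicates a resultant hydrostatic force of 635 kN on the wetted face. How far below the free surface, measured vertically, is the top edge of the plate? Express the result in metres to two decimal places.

d_top ≈ 7.00 m

γ = 0.825 × 9.81 = 8.09325 kN/m³.
A = 2.2 × 3.97 = 8.734 m².
From F = γ·h_c·A, the centroid depth is h_c = 635/(8.09325 × 8.734) = 8.98333 m.
The centroid lies 3.97/2 = 1.985 m below the top edge, so the top edge sits at h_top = 8.98333 − 1.985 = 6.99833 m below the surface.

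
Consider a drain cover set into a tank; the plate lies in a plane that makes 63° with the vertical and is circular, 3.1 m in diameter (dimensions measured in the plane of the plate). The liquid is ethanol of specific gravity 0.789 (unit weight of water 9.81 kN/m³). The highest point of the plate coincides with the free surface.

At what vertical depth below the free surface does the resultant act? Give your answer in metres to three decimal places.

h_p = 0.880 m

γ = 0.789 × 9.81 = 7.74009 kN/m³.
The plate makes 63° with the vertical, i.e. θ = 90° − 63° = 27° to the horizontal. Measuring y along the incline from the free-surface line, vertical depth h = y·sinθ with sinθ = 0.453990.
The centroid is at the centre, 1.55 m below the top of the plate, so y_c = 1.55 m and h_c = 1.55 × 0.453990 = 0.703685 m.
A = π(1.55)² = 7.54768 m².
Resultant F = γ·h_c·A = 7.74009 × 0.703685 × 7.54768 = 41.1091 kN.
I_c = πr⁴/4 = π × 1.55⁴/4 = 4.53332 m⁴.
Centre of pressure: y_p = y_c + I_c/(y_c·A) = 1.55 + 4.53332/(1.55 × 7.54768) = 1.55 + 0.3875 = 1.9375 m along the plane.
Vertically, h_p = y_p·sinθ = 1.9375 × 0.453990 = 0.879606 m.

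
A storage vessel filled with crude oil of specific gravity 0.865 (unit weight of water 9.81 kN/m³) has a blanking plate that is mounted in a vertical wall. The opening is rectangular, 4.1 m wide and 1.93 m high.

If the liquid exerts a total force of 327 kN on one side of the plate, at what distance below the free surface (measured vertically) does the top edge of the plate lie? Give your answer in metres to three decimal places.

d_top ≈ 3.905 m

γ = 0.865 × 9.81 = 8.48565 kN/m³.
A = 4.1 × 1.93 = 7.913 m².
From F = γ·h_c·A, the centroid depth is h_c = 327/(8.48565 × 7.913) = 4.86992 m.
The centroid lies 1.93/2 = 0.965 m below the top edge, so the top edge sits at h_top = 4.86992 − 0.965 = 3.90492 m below the surface.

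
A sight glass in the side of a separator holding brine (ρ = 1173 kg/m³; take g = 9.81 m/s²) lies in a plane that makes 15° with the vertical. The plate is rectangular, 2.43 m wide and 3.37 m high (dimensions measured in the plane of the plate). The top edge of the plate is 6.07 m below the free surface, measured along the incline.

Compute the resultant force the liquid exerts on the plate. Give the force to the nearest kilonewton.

F ≈ 706 kN

γ = ρg = 1173 × 9.81 / 1000 = 11.50713 kN/m³.
The plate makes 15° with the vertical, i.e. θ = 90° − 15° = 75° to the horizontal. Measuring y along the incline from the free-surface line, vertical depth h = y·sinθ with sinθ = 0.965926.
The centroid lies 3.37/2 = 1.685 m below the top edge, so y_c = 6.07 + 1.685 = 7.755 m and h_c = 7.755 × 0.965926 = 7.49076 m.
A = 2.43 × 3.37 = 8.1891 m².
Resultant F = γ·h_c·A = 11.50713 × 7.49076 × 8.1891 = 705.877 kN.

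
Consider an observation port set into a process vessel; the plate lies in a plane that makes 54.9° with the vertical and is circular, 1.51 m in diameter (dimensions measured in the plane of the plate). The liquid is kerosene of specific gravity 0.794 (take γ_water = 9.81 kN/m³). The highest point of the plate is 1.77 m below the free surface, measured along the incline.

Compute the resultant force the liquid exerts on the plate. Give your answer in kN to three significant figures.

γ = 0.794 × 9.81 = 7.78914 kN/m³.
The plate makes 54.9° with the vertical, i.e. θ = 90° − 54.9° = 35.1° to the horizontal. Measuring y along the incline from the free-surface line, vertical depth h = y·sinθ with sinθ = 0.575005.
The centroid is at the centre, 0.755 m below the top of the plate, so y_c = 1.77 + 0.755 = 2.525 m and h_c = 2.525 × 0.575005 = 1.45189 m.
A = π(0.755)² = 1.79079 m².
Resultant F = γ·h_c·A = 7.78914 × 1.45189 × 1.79079 = 20.252 kN.

F ≈ 20.3 kN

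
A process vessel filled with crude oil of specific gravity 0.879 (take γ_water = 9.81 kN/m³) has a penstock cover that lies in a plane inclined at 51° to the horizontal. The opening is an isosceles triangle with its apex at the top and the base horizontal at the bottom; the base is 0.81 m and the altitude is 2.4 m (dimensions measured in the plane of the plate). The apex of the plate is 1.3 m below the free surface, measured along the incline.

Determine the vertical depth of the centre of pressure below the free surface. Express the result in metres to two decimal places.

γ = 0.879 × 9.81 = 8.62299 kN/m³.
Let θ = 51° be the plate's angle to the horizontal; measure y along the incline from where the plane meets the free surface. Vertical depth h = y·sinθ with sinθ = 0.777146.
With the apex up, the centroid sits 2h/3 = 2 × 2.4/3 = 1.6 m below the apex, so y_c = 1.3 + 1.6 = 2.9 m and h_c = 2.9 × 0.777146 = 2.25372 m.
A = ½ × 0.81 × 2.4 = 0.972 m².
Resultant F = γ·h_c·A = 8.62299 × 2.25372 × 0.972 = 18.8897 kN.
I_c = b·h³/36 = 0.81 × 2.4³/36 = 0.31104 m⁴.
Centre of pressure: y_p = y_c + I_c/(y_c·A) = 2.9 + 0.31104/(2.9 × 0.972) = 2.9 + 0.110345 = 3.01035 m along the plane.
Vertically, h_p = y_p·sinθ = 3.01035 × 0.777146 = 2.33948 m.

h_p = 2.34 m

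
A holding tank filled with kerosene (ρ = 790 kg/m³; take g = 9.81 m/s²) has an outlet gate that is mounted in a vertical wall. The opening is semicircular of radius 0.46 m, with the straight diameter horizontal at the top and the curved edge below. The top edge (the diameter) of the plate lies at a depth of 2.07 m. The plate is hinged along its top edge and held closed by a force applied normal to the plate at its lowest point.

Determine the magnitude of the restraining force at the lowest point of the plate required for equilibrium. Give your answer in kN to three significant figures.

P ≈ 2.56 kN

γ = ρg = 790 × 9.81 / 1000 = 7.7499 kN/m³.
The centroid of a semicircle lies 4r/(3π) = 0.19523 m from the diameter, here below the top edge, so the centroid depth is h_c = 2.07 + 0.19523 = 2.26523 m.
A = πr²/2 = π × 0.46²/2 = 0.332381 m².
Resultant F = γ·h_c·A = 7.7499 × 2.26523 × 0.332381 = 5.83505 kN.
I_c = (π/8 − 8/(9π))·r⁴ = 0.109757 × 0.46⁴ = 0.00491432 m⁴.
Centre of pressure: y_p = y_c + I_c/(y_c·A) = 2.26523 + 0.00491432/(2.26523 × 0.332381) = 2.26523 + 0.00652702 = 2.27176 m along the plane.
The resultant acts 0.19523 + 0.00652702 = 0.201757 m (along the plate) below the hinge at the top edge, so the moment about the hinge is M = F × 0.201757 = 5.83505 × 0.201757 = 1.17726 kN·m.
A normal force at the bottom, 0.46 m from the hinge, must supply this moment: P = 1.17726/0.46 = 2.55926 kN.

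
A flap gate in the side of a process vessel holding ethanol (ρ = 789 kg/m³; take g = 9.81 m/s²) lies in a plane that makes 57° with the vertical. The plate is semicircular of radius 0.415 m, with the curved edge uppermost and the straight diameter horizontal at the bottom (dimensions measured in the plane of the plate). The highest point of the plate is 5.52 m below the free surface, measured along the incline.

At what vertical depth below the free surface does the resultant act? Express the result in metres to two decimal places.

γ = ρg = 789 × 9.81 / 1000 = 7.74009 kN/m³.
The plate makes 57° with the vertical, i.e. θ = 90° − 57° = 33° to the horizontal. Measuring y along the incline from the free-surface line, vertical depth h = y·sinθ with sinθ = 0.544639.
The centroid lies 4r/(3π) = 0.176131 m above the diameter, so r − 4r/(3π) = 0.415 − 0.176131 = 0.238869 m below the topmost point, so y_c = 5.52 + 0.238869 = 5.75887 m and h_c = 5.75887 × 0.544639 = 3.13651 m.
A = πr²/2 = π × 0.415²/2 = 0.27053 m².
Resultant F = γ·h_c·A = 7.74009 × 3.13651 × 0.27053 = 6.56762 kN.
I_c = (π/8 − 8/(9π))·r⁴ = 0.109757 × 0.415⁴ = 0.00325555 m⁴.
Centre of pressure: y_p = y_c + I_c/(y_c·A) = 5.75887 + 0.00325555/(5.75887 × 0.27053) = 5.75887 + 0.00208964 = 5.76096 m along the plane.
Vertically, h_p = y_p·sinθ = 5.76096 × 0.544639 = 3.13764 m.

h_p = 3.14 m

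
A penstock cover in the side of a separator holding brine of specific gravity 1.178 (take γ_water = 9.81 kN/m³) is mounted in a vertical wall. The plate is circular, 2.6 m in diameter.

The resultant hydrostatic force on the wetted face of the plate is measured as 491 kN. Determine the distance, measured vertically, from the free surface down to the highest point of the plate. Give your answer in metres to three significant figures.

d_top ≈ 6.70 m

γ = 1.178 × 9.81 = 11.55618 kN/m³.
A = π(1.3)² = 5.30929 m².
From F = γ·h_c·A, the centroid depth is h_c = 491/(11.55618 × 5.30929) = 8.00259 m.
The centroid is at the centre, 1.3 m below the top of the plate, so the highest point sits at h_top = 8.00259 − 1.3 = 6.70259 m below the surface.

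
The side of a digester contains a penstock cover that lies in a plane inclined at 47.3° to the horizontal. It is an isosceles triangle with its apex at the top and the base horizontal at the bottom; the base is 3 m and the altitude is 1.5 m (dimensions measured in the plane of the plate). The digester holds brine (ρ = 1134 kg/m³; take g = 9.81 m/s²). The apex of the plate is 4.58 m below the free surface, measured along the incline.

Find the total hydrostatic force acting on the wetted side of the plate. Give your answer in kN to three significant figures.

γ = ρg = 1134 × 9.81 / 1000 = 11.12454 kN/m³.
Let θ = 47.3° be the plate's angle to the horizontal; measure y along the incline from where the plane meets the free surface. Vertical depth h = y·sinθ with sinθ = 0.734915.
With the apex up, the centroid sits 2h/3 = 2 × 1.5/3 = 1 m below the apex, so y_c = 4.58 + 1 = 5.58 m and h_c = 5.58 × 0.734915 = 4.10083 m.
A = ½ × 3 × 1.5 = 2.25 m².
Resultant F = γ·h_c·A = 11.12454 × 4.10083 × 2.25 = 102.645 kN.

F ≈ 103 kN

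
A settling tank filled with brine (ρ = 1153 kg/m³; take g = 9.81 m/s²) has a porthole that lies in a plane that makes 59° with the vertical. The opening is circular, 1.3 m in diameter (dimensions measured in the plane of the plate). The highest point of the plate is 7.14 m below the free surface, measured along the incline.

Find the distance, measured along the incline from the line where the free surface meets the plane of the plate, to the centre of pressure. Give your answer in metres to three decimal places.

y_p = 7.804 m

γ = ρg = 1153 × 9.81 / 1000 = 11.31093 kN/m³.
The plate makes 59° with the vertical, i.e. θ = 90° − 59° = 31° to the horizontal. Measuring y along the incline from the free-surface line, vertical depth h = y·sinθ with sinθ = 0.515038.
The centroid is at the centre, 0.65 m below the top of the plate, so y_c = 7.14 + 0.65 = 7.79 m and h_c = 7.79 × 0.515038 = 4.01215 m.
A = π(0.65)² = 1.32732 m².
Resultant F = γ·h_c·A = 11.31093 × 4.01215 × 1.32732 = 60.2353 kN.
I_c = πr⁴/4 = π × 0.65⁴/4 = 0.140198 m⁴.
Centre of pressure: y_p = y_c + I_c/(y_c·A) = 7.79 + 0.140198/(7.79 × 1.32732) = 7.79 + 0.013559 = 7.80356 m along the plane.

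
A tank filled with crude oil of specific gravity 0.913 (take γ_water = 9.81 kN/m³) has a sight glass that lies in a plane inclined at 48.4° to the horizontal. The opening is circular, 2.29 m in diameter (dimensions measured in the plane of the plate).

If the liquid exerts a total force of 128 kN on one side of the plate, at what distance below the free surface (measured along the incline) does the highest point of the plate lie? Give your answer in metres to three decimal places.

γ = 0.913 × 9.81 = 8.95653 kN/m³.
A = π(1.145)² = 4.11871 m².
From F = γ·h_c·A, the centroid depth is h_c = 128/(8.95653 × 4.11871) = 3.46984 m.
Let θ = 48.4° be the plate's angle to the horizontal; measure y along the incline from where the plane meets the free surface. Vertical depth h = y·sinθ with sinθ = 0.747798.
Along the incline, y_c = h_c/sinθ = 3.46984/0.747798 = 4.64008 m.
The centroid is at the centre, 1.145 m below the top of the plate, so the highest point sits at y_top = 4.64008 − 1.145 = 3.49508 m along the incline.

y_top ≈ 3.495 m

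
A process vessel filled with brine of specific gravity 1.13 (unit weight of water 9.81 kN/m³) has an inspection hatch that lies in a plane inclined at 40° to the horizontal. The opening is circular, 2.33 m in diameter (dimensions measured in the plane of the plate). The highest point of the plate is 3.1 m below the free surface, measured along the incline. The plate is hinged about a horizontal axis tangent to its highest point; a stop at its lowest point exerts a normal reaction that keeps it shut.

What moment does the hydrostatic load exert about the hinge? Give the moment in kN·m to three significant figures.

γ = 1.13 × 9.81 = 11.0853 kN/m³.
Let θ = 40° be the plate's angle to the horizontal; measure y along the incline from where the plane meets the free surface. Vertical depth h = y·sinθ with sinθ = 0.642788.
The centroid is at the centre, 1.165 m below the top of the plate, so y_c = 3.1 + 1.165 = 4.265 m and h_c = 4.265 × 0.642788 = 2.74149 m.
A = π(1.165)² = 4.26385 m².
Resultant F = γ·h_c·A = 11.0853 × 2.74149 × 4.26385 = 129.579 kN.
I_c = πr⁴/4 = π × 1.165⁴/4 = 1.44675 m⁴.
Centre of pressure: y_p = y_c + I_c/(y_c·A) = 4.265 + 1.44675/(4.265 × 4.26385) = 4.265 + 0.0795559 = 4.34456 m along the plane.
The resultant acts 1.165 + 0.0795559 = 1.24456 m (along the plate) below the hinge at the top edge, so the moment about the hinge is M = F × 1.24456 = 129.579 × 1.24456 = 161.269 kN·m.

M ≈ 161 kN·m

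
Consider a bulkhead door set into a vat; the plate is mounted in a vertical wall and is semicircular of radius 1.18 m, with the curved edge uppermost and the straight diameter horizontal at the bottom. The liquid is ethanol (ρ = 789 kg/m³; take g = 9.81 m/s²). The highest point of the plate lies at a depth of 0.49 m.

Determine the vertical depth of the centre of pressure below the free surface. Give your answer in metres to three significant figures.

γ = ρg = 789 × 9.81 / 1000 = 7.74009 kN/m³.
The centroid lies 4r/(3π) = 0.500808 m above the diameter, so r − 4r/(3π) = 1.18 − 0.500808 = 0.679192 m below the topmost point, so the centroid depth is h_c = 0.49 + 0.679192 = 1.16919 m.
A = πr²/2 = π × 1.18²/2 = 2.18718 m².
Resultant F = γ·h_c·A = 7.74009 × 1.16919 × 2.18718 = 19.7932 kN.
I_c = (π/8 − 8/(9π))·r⁴ = 0.109757 × 1.18⁴ = 0.212794 m⁴.
Centre of pressure: y_p = y_c + I_c/(y_c·A) = 1.16919 + 0.212794/(1.16919 × 2.18718) = 1.16919 + 0.0832127 = 1.2524 m along the plane.

h_p = 1.25 m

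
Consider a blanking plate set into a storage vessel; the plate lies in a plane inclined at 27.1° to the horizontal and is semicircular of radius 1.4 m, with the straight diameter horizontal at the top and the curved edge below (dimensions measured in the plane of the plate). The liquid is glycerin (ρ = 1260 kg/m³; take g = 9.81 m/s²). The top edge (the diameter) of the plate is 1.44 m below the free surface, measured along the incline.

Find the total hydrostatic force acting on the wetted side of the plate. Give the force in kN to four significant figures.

F ≈ 35.26 kN

γ = ρg = 1260 × 9.81 / 1000 = 12.3606 kN/m³.
Let θ = 27.1° be the plate's angle to the horizontal; measure y along the incline from where the plane meets the free surface. Vertical depth h = y·sinθ with sinθ = 0.455545.
The centroid of a semicircle lies 4r/(3π) = 0.594178 m from the diameter, here below the top edge, so y_c = 1.44 + 0.594178 = 2.03418 m and h_c = 2.03418 × 0.455545 = 0.926661 m.
A = πr²/2 = π × 1.4²/2 = 3.07876 m².
Resultant F = γ·h_c·A = 12.3606 × 0.926661 × 3.07876 = 35.2644 kN.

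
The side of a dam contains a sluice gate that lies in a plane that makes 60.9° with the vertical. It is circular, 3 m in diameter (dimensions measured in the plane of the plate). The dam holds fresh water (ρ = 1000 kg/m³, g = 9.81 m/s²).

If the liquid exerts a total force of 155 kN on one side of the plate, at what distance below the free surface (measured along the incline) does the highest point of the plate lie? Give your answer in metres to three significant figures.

γ = ρg = 1000 × 9.81 = 9810 N/m³ = 9.81 kN/m³.
A = π(1.5)² = 7.06858 m².
From F = γ·h_c·A, the centroid depth is h_c = 155/(9.81 × 7.06858) = 2.23527 m.
The plate makes 60.9° with the vertical, i.e. θ = 90° − 60.9° = 29.1° to the horizontal. Measuring y along the incline from the free-surface line, vertical depth h = y·sinθ with sinθ = 0.486335.
Along the incline, y_c = h_c/sinθ = 2.23527/0.486335 = 4.59615 m.
The centroid is at the centre, 1.5 m below the top of the plate, so the highest point sits at y_top = 4.59615 − 1.5 = 3.09615 m along the incline.

y_top ≈ 3.10 m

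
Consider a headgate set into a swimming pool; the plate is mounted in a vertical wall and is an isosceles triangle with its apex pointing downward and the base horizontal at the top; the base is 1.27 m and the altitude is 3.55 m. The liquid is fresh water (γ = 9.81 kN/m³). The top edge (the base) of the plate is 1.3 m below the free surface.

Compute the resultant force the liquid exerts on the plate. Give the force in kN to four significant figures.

F ≈ 54.92 kN

γ = 9.81 kN/m³.
With the apex down, the centroid sits h/3 = 3.55/3 = 1.18333 m below the base (the top edge), so the centroid depth is h_c = 1.3 + 1.18333 = 2.48333 m.
A = ½ × 1.27 × 3.55 = 2.25425 m².
Resultant F = γ·h_c·A = 9.81 × 2.48333 × 2.25425 = 54.9168 kN.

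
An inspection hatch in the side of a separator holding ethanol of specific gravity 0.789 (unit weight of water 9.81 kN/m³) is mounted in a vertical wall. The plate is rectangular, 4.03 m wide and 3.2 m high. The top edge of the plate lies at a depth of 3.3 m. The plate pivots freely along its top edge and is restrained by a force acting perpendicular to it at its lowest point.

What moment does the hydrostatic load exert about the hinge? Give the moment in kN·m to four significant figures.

γ = 0.789 × 9.81 = 7.74009 kN/m³.
The centroid lies 3.2/2 = 1.6 m below the top edge, so the centroid depth is h_c = 3.3 + 1.6 = 4.9 m.
A = 4.03 × 3.2 = 12.896 m².
Resultant F = γ·h_c·A = 7.74009 × 4.9 × 12.896 = 489.099 kN.
I_c = b·h³/12 = 4.03 × 3.2³/12 = 11.0046 m⁴.
Centre of pressure: y_p = y_c + I_c/(y_c·A) = 4.9 + 11.0046/(4.9 × 12.896) = 4.9 + 0.17415 = 5.07415 m along the plane.
The resultant acts 1.6 + 0.17415 = 1.77415 m (along the plate) below the hinge at the top edge, so the moment about the hinge is M = F × 1.77415 = 489.099 × 1.77415 = 867.735 kN·m.

M ≈ 867.7 kN·m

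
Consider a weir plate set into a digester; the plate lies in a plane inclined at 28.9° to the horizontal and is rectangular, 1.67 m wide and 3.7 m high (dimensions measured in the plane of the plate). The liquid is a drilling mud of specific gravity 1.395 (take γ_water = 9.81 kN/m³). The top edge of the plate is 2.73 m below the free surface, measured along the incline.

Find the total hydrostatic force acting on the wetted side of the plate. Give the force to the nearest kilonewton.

γ = 1.395 × 9.81 = 13.68495 kN/m³.
Let θ = 28.9° be the plate's angle to the horizontal; measure y along the incline from where the plane meets the free surface. Vertical depth h = y·sinθ with sinθ = 0.483282.
The centroid lies 3.7/2 = 1.85 m below the top edge, so y_c = 2.73 + 1.85 = 4.58 m and h_c = 4.58 × 0.483282 = 2.21343 m.
A = 1.67 × 3.7 = 6.179 m².
Resultant F = γ·h_c·A = 13.68495 × 2.21343 × 6.179 = 187.166 kN.

F ≈ 187 kN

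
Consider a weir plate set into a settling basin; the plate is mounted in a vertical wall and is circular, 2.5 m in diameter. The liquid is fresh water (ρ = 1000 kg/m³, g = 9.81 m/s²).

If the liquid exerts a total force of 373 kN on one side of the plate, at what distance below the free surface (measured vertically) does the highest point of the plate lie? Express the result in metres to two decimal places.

γ = ρg = 1000 × 9.81 = 9810 N/m³ = 9.81 kN/m³.
A = π(1.25)² = 4.90874 m².
From F = γ·h_c·A, the centroid depth is h_c = 373/(9.81 × 4.90874) = 7.74586 m.
The centroid is at the centre, 1.25 m below the top of the plate, so the highest point sits at h_top = 7.74586 − 1.25 = 6.49586 m below the surface.

d_top ≈ 6.50 m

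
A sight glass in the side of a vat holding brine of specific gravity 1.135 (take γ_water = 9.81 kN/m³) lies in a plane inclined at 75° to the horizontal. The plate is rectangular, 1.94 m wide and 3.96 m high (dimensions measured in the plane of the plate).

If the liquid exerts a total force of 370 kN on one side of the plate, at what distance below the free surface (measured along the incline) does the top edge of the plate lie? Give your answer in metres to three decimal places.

y_top ≈ 2.498 m

γ = 1.135 × 9.81 = 11.13435 kN/m³.
A = 1.94 × 3.96 = 7.6824 m².
From F = γ·h_c·A, the centroid depth is h_c = 370/(11.13435 × 7.6824) = 4.32554 m.
Let θ = 75° be the plate's angle to the horizontal; measure y along the incline from where the plane meets the free surface. Vertical depth h = y·sinθ with sinθ = 0.965926.
Along the incline, y_c = h_c/sinθ = 4.32554/0.965926 = 4.47813 m.
The centroid lies 3.96/2 = 1.98 m below the top edge, so the top edge sits at y_top = 4.47813 − 1.98 = 2.49813 m along the incline.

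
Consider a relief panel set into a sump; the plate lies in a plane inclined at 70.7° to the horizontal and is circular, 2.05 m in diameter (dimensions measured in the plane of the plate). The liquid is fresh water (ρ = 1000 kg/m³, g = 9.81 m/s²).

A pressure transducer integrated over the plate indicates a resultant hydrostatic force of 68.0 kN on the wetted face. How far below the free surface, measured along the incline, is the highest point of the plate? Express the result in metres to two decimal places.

y_top ≈ 1.20 m

γ = ρg = 1000 × 9.81 = 9810 N/m³ = 9.81 kN/m³.
A = π(1.025)² = 3.30064 m².
From F = γ·h_c·A, the centroid depth is h_c = 68.0/(9.81 × 3.30064) = 2.10011 m.
Let θ = 70.7° be the plate's angle to the horizontal; measure y along the incline from where the plane meets the free surface. Vertical depth h = y·sinθ with sinθ = 0.943801.
Along the incline, y_c = h_c/sinθ = 2.10011/0.943801 = 2.22516 m.
The centroid is at the centre, 1.025 m below the top of the plate, so the highest point sits at y_top = 2.22516 − 1.025 = 1.20016 m along the incline.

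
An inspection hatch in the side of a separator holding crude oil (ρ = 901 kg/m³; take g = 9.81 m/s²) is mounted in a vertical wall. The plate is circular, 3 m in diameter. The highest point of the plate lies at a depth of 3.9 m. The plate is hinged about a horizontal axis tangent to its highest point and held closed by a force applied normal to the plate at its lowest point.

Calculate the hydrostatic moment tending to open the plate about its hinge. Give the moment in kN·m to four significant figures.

γ = ρg = 901 × 9.81 / 1000 = 8.83881 kN/m³.
The centroid is at the centre, 1.5 m below the top of the plate, so the centroid depth is h_c = 3.9 + 1.5 = 5.4 m.
A = π(1.5)² = 7.06858 m².
Resultant F = γ·h_c·A = 8.83881 × 5.4 × 7.06858 = 337.38 kN.
I_c = πr⁴/4 = π × 1.5⁴/4 = 3.97608 m⁴.
Centre of pressure: y_p = y_c + I_c/(y_c·A) = 5.4 + 3.97608/(5.4 × 7.06858) = 5.4 + 0.104167 = 5.50417 m along the plane.
The resultant acts 1.5 + 0.104167 = 1.60417 m (along the plate) below the hinge at the top edge, so the moment about the hinge is M = F × 1.60417 = 337.38 × 1.60417 = 541.215 kN·m.

M ≈ 541.2 kN·m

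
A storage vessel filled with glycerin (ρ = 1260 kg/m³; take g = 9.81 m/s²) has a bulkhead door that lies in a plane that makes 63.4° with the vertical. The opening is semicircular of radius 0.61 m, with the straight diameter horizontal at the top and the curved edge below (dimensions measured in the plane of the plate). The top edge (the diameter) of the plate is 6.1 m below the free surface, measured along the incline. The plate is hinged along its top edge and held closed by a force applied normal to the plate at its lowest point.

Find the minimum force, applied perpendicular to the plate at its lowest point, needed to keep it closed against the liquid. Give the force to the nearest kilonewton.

γ = ρg = 1260 × 9.81 / 1000 = 12.3606 kN/m³.
The plate makes 63.4° with the vertical, i.e. θ = 90° − 63.4° = 26.6° to the horizontal. Measuring y along the incline from the free-surface line, vertical depth h = y·sinθ with sinθ = 0.447759.
The centroid of a semicircle lies 4r/(3π) = 0.258892 m from the diameter, here below the top edge, so y_c = 6.1 + 0.258892 = 6.35889 m and h_c = 6.35889 × 0.447759 = 2.84725 m.
A = πr²/2 = π × 0.61²/2 = 0.584493 m².
Resultant F = γ·h_c·A = 12.3606 × 2.84725 × 0.584493 = 20.5705 kN.
I_c = (π/8 − 8/(9π))·r⁴ = 0.109757 × 0.61⁴ = 0.0151968 m⁴.
Centre of pressure: y_p = y_c + I_c/(y_c·A) = 6.35889 + 0.0151968/(6.35889 × 0.584493) = 6.35889 + 0.00408876 = 6.36298 m along the plane.
The resultant acts 0.258892 + 0.00408876 = 0.262981 m (along the plate) below the hinge at the top edge, so the moment about the hinge is M = F × 0.262981 = 20.5705 × 0.262981 = 5.40965 kN·m.
A normal force at the bottom, 0.61 m from the hinge, must supply this moment: P = 5.40965/0.61 = 8.86828 kN.

P ≈ 9 kN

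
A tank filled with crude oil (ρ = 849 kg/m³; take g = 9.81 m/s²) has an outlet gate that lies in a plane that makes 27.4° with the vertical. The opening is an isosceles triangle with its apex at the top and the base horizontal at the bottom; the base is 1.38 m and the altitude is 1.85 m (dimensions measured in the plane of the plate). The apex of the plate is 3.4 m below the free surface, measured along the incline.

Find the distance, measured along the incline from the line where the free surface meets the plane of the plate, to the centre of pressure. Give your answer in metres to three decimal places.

γ = ρg = 849 × 9.81 / 1000 = 8.32869 kN/m³.
The plate makes 27.4° with the vertical, i.e. θ = 90° − 27.4° = 62.6° to the horizontal. Measuring y along the incline from the free-surface line, vertical depth h = y·sinθ with sinθ = 0.887815.
With the apex up, the centroid sits 2h/3 = 2 × 1.85/3 = 1.23333 m below the apex, so y_c = 3.4 + 1.23333 = 4.63333 m and h_c = 4.63333 × 0.887815 = 4.11354 m.
A = ½ × 1.38 × 1.85 = 1.2765 m².
Resultant F = γ·h_c·A = 8.32869 × 4.11354 × 1.2765 = 43.7334 kN.
I_c = b·h³/36 = 1.38 × 1.85³/36 = 0.242712 m⁴.
Centre of pressure: y_p = y_c + I_c/(y_c·A) = 4.63333 + 0.242712/(4.63333 × 1.2765) = 4.63333 + 0.0410372 = 4.67437 m along the plane.

y_p = 4.674 m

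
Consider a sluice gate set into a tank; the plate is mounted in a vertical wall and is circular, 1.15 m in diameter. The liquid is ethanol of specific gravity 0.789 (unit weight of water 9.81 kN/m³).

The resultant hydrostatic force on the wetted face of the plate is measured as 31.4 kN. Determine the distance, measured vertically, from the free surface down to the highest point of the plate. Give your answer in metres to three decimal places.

d_top ≈ 3.331 m

γ = 0.789 × 9.81 = 7.74009 kN/m³.
A = π(0.575)² = 1.03869 m².
From F = γ·h_c·A, the centroid depth is h_c = 31.4/(7.74009 × 1.03869) = 3.90569 m.
The centroid is at the centre, 0.575 m below the top of the plate, so the highest point sits at h_top = 3.90569 − 0.575 = 3.33069 m below the surface.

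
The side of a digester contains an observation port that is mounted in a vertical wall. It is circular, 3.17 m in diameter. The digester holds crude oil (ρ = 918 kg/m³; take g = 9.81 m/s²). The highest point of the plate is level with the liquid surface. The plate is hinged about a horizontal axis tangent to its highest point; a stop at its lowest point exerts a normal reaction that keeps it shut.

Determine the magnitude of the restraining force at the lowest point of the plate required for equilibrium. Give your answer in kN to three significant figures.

P ≈ 70.4 kN

γ = ρg = 918 × 9.81 / 1000 = 9.00558 kN/m³.
The centroid is at the centre, 1.585 m below the top of the plate, so the centroid depth is h_c = 1.585 m.
A = π(1.585)² = 7.89239 m².
Resultant F = γ·h_c·A = 9.00558 × 1.585 × 7.89239 = 112.655 kN.
I_c = πr⁴/4 = π × 1.585⁴/4 = 4.95686 m⁴.
Centre of pressure: y_p = y_c + I_c/(y_c·A) = 1.585 + 4.95686/(1.585 × 7.89239) = 1.585 + 0.39625 = 1.98125 m along the plane.
The resultant acts 1.585 + 0.39625 = 1.98125 m (along the plate) below the hinge at the top edge, so the moment about the hinge is M = F × 1.98125 = 112.655 × 1.98125 = 223.198 kN·m.
A normal force at the bottom, 3.17 m from the hinge, must supply this moment: P = 223.198/3.17 = 70.4095 kN.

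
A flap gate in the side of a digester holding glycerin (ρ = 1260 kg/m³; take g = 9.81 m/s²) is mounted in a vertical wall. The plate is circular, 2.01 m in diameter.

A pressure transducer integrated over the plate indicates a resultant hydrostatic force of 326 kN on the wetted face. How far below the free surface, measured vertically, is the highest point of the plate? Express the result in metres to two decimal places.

γ = ρg = 1260 × 9.81 / 1000 = 12.3606 kN/m³.
A = π(1.005)² = 3.17309 m².
From F = γ·h_c·A, the centroid depth is h_c = 326/(12.3606 × 3.17309) = 8.31181 m.
The centroid is at the centre, 1.005 m below the top of the plate, so the highest point sits at h_top = 8.31181 − 1.005 = 7.30681 m below the surface.

d_top ≈ 7.31 m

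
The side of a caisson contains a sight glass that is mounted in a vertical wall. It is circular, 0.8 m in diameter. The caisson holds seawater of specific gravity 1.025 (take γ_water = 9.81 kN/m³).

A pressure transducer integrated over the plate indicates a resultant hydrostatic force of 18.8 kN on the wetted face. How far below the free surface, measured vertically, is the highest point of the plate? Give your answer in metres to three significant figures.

d_top ≈ 3.32 m

γ = 1.025 × 9.81 = 10.05525 kN/m³.
A = π(0.4)² = 0.502655 m².
From F = γ·h_c·A, the centroid depth is h_c = 18.8/(10.05525 × 0.502655) = 3.71959 m.
The centroid is at the centre, 0.4 m below the top of the plate, so the highest point sits at h_top = 3.71959 − 0.4 = 3.31959 m below the surface.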